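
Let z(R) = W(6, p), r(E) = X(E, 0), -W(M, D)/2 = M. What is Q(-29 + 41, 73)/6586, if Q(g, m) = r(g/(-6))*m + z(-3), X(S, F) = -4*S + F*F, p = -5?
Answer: 286/3293 ≈ 0.086851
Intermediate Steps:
X(S, F) = F² - 4*S (X(S, F) = -4*S + F² = F² - 4*S)
W(M, D) = -2*M
r(E) = -4*E (r(E) = 0² - 4*E = 0 - 4*E = -4*E)
z(R) = -12 (z(R) = -2*6 = -12)
Q(g, m) = -12 + 2*g*m/3 (Q(g, m) = (-4*g/(-6))*m - 12 = (-4*g*(-1)/6)*m - 12 = (-(-2)*g/3)*m - 12 = (2*g/3)*m - 12 = 2*g*m/3 - 12 = -12 + 2*g*m/3)
Q(-29 + 41, 73)/6586 = (-12 + (⅔)*(-29 + 41)*73)/6586 = (-12 + (⅔)*12*73)*(1/6586) = (-12 + 584)*(1/6586) = 572*(1/6586) = 286/3293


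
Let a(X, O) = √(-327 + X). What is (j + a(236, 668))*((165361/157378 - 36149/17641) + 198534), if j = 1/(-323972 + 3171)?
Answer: -42399094162247/68510885838746 + 42399094162247*I*√91/213561946 ≈ -0.61887 + 1.8939e+6*I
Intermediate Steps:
j = -1/320801 (j = 1/(-320801) = -1/320801 ≈ -3.1172e-6)
(j + a(236, 668))*((165361/157378 - 36149/17641) + 198534) = (-1/320801 + √(-327 + 236))*((165361/157378 - 36149/17641) + 198534) = (-1/320801 + √(-91))*((165361*(1/157378) - 36149*1/17641) + 198534) = (-1/320801 + I*√91)*((165361/157378 - 36149/17641) + 198534) = (-1/320801 + I*√91)*(-213224917/213561946 + 198534) = (-1/320801 + I*√91)*(42399094162247/213561946) = -42399094162247/68510885838746 + 42399094162247*I*√91/213561946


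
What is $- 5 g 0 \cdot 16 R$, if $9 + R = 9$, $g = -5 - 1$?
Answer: $0$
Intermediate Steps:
$g = -6$ ($g = -5 - 1 = -6$)
$R = 0$ ($R = -9 + 9 = 0$)
$- 5 g 0 \cdot 16 R = \left(-5\right) \left(-6\right) 0 \cdot 16 \cdot 0 = 30 \cdot 0 \cdot 16 \cdot 0 = 0 \cdot 16 \cdot 0 = 0 \cdot 0 = 0$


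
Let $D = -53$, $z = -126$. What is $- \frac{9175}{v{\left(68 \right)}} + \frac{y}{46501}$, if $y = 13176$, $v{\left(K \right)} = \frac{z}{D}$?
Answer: $- \frac{3230087657}{837018} \approx -3859.0$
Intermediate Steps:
$v{\left(K \right)} = \frac{126}{53}$ ($v{\left(K \right)} = - \frac{126}{-53} = \left(-126\right) \left(- \frac{1}{53}\right) = \frac{126}{53}$)
$- \frac{9175}{v{\left(68 \right)}} + \frac{y}{46501} = - \frac{9175}{\frac{126}{53}} + \frac{13176}{46501} = \left(-9175\right) \frac{53}{126} + 13176 \cdot \frac{1}{46501} = - \frac{486275}{126} + \frac{13176}{46501} = - \frac{3230087657}{837018}$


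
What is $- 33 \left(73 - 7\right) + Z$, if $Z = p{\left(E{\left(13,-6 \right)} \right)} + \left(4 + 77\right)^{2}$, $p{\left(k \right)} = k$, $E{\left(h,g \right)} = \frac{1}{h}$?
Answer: $\frac{56980}{13} \approx 4383.1$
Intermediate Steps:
$Z = \frac{85294}{13}$ ($Z = \frac{1}{13} + \left(4 + 77\right)^{2} = \frac{1}{13} + 81^{2} = \frac{1}{13} + 6561 = \frac{85294}{13} \approx 6561.1$)
$- 33 \left(73 - 7\right) + Z = - 33 \left(73 - 7\right) + \frac{85294}{13} = \left(-33\right) 66 + \frac{85294}{13} = -2178 + \frac{85294}{13} = \frac{56980}{13}$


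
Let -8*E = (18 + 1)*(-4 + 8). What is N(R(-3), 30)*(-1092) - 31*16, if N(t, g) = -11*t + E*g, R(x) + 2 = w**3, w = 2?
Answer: 382796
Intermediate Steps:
E = -19/2 (E = -(18 + 1)*(-4 + 8)/8 = -19*4/8 = -1/8*76 = -19/2 ≈ -9.5000)
R(x) = 6 (R(x) = -2 + 2**3 = -2 + 8 = 6)
N(t, g) = -11*t - 19*g/2
N(R(-3), 30)*(-1092) - 31*16 = (-11*6 - 19/2*30)*(-1092) - 31*16 = (-66 - 285)*(-1092) - 496 = -351*(-1092) - 496 = 383292 - 496 = 382796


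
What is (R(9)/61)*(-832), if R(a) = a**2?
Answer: -67392/61 ≈ -1104.8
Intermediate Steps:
(R(9)/61)*(-832) = (9**2/61)*(-832) = (81*(1/61))*(-832) = (81/61)*(-832) = -67392/61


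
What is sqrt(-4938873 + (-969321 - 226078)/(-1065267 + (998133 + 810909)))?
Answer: I*sqrt(109287664375437474)/148755 ≈ 2222.4*I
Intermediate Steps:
sqrt(-4938873 + (-969321 - 226078)/(-1065267 + (998133 + 810909))) = sqrt(-4938873 - 1195399/(-1065267 + 1809042)) = sqrt(-4938873 - 1195399/743775) = sqrt(-3673411460974/743775) = I*sqrt(109287664375437474)/148755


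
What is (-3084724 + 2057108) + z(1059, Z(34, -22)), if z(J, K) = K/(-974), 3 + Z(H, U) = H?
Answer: -1000898015/974 ≈ -1.0276e+6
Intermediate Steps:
Z(H, U) = -3 + H
z(J, K) = -K/974 (z(J, K) = K*(-1/974) = -K/974)
(-3084724 + 2057108) + z(1059, Z(34, -22)) = (-3084724 + 2057108) - (-3 + 34)/974 = -1027616 - 1/974*31 = -1027616 - 31/974 = -1000898015/974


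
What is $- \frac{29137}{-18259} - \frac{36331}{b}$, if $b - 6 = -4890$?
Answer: $\frac{805672837}{89176956} \approx 9.0345$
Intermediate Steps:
$b = -4884$ ($b = 6 - 4890 = -4884$)
$- \frac{29137}{-18259} - \frac{36331}{b} = - \frac{29137}{-18259} - \frac{36331}{-4884} = \left(-29137\right) \left(- \frac{1}{18259}\right) - - \frac{36331}{4884} = \frac{29137}{18259} + \frac{36331}{4884} = \frac{805672837}{89176956}$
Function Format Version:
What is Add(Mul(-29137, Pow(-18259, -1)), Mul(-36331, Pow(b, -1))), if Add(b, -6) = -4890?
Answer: Rational(805672837, 89176956) ≈ 9.0345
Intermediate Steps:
b = -4884 (b = Add(6, -4890) = -4884)
Add(Mul(-29137, Pow(-18259, -1)), Mul(-36331, Pow(b, -1))) = Add(Mul(-29137, Pow(-18259, -1)), Mul(-36331, Pow(-4884, -1))) = Add(Mul(-29137, Rational(-1, 18259)), Mul(-36331, Rational(-1, 4884))) = Add(Rational(29137, 18259), Rational(36331, 4884)) = Rational(805672837, 89176956)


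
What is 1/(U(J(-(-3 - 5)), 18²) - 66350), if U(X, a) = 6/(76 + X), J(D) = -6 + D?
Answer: -13/862549 ≈ -1.5072e-5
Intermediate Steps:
1/(U(J(-(-3 - 5)), 18²) - 66350) = 1/(6/(76 + (-6 - (-3 - 5))) - 66350) = 1/(6/(76 + (-6 - 1*(-8))) - 66350) = 1/(6/(76 + (-6 + 8)) - 66350) = 1/(6/(76 + 2) - 66350) = 1/(6/78 - 66350) = 1/(6*(1/78) - 66350) = 1/(1/13 - 66350) = 1/(-862549/13) = -13/862549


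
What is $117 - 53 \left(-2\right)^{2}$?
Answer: $-95$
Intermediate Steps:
$117 - 53 \left(-2\right)^{2} = 117 - 212 = -95$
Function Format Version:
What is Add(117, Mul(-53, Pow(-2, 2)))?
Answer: -95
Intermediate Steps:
Add(117, Mul(-53, Pow(-2, 2))) = Add(117, Mul(-53, 4)) = Add(117, -212) = -95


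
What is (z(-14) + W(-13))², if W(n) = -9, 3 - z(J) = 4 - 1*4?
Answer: 36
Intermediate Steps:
z(J) = 3 (z(J) = 3 - (4 - 1*4) = 3 - (4 - 4) = 3 - 1*0 = 3 + 0 = 3)
(z(-14) + W(-13))² = (3 - 9)² = (-6)² = 36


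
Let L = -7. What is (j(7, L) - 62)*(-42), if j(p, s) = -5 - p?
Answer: 3108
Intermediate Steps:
(j(7, L) - 62)*(-42) = ((-5 - 1*7) - 62)*(-42) = ((-5 - 7) - 62)*(-42) = (-12 - 62)*(-42) = -74*(-42) = 3108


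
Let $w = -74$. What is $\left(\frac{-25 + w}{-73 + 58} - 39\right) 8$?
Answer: $- \frac{1296}{5} \approx -259.2$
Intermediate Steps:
$\left(\frac{-25 + w}{-73 + 58} - 39\right) 8 = \left(\frac{-25 - 74}{-73 + 58} - 39\right) 8 = \left(- \frac{99}{-15} - 39\right) 8 = \left(\left(-99\right) \left(- \frac{1}{15}\right) - 39\right) 8 = \left(\frac{33}{5} - 39\right) 8 = \left(- \frac{162}{5}\right) 8 = - \frac{1296}{5}$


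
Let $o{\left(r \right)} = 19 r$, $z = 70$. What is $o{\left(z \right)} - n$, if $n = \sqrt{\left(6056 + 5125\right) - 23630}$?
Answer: $1330 - i \sqrt{12449} \approx 1330.0 - 111.58 i$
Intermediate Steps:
$n = i \sqrt{12449}$ ($n = \sqrt{11181 - 23630} = \sqrt{-12449} = i \sqrt{12449} \approx 111.58 i$)
$o{\left(z \right)} - n = 19 \cdot 70 - i \sqrt{12449} = 1330 - i \sqrt{12449}$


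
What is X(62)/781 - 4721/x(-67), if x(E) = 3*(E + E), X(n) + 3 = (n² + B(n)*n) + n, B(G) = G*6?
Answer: 14527835/313962 ≈ 46.273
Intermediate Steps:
B(G) = 6*G
X(n) = -3 + n + 7*n² (X(n) = -3 + ((n² + (6*n)*n) + n) = -3 + ((n² + 6*n²) + n) = -3 + (7*n² + n) = -3 + (n + 7*n²) = -3 + n + 7*n²)
x(E) = 6*E (x(E) = 3*(2*E) = 6*E)
X(62)/781 - 4721/x(-67) = (-3 + 62 + 7*62²)/781 - 4721/(6*(-67)) = (-3 + 62 + 7*3844)*(1/781) - 4721/(-402) = (-3 + 62 + 26908)*(1/781) - 4721*(-1/402) = 26967*(1/781) + 4721/402 = 26967/781 + 4721/402 = 14527835/313962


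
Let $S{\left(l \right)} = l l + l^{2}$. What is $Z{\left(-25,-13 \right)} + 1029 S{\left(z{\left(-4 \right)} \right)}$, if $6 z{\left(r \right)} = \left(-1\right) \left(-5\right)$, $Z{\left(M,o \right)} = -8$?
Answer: $\frac{8527}{6} \approx 1421.2$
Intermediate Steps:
$z{\left(r \right)} = \frac{5}{6}$ ($z{\left(r \right)} = \frac{\left(-1\right) \left(-5\right)}{6} = \frac{1}{6} \cdot 5 = \frac{5}{6}$)
$S{\left(l \right)} = 2 l^{2}$ ($S{\left(l \right)} = l^{2} + l^{2} = 2 l^{2}$)
$Z{\left(-25,-13 \right)} + 1029 S{\left(z{\left(-4 \right)} \right)} = -8 + 1029 \cdot 2 \left(\frac{5}{6}\right)^{2} = -8 + 1029 \cdot 2 \cdot \frac{25}{36} = -8 + 1029 \cdot \frac{25}{18} = -8 + \frac{8575}{6} = \frac{8527}{6}$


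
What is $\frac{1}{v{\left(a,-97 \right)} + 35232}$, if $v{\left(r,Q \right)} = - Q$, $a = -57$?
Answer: $\frac{1}{35329} \approx 2.8305 \cdot 10^{-5}$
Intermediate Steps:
$\frac{1}{v{\left(a,-97 \right)} + 35232} = \frac{1}{\left(-1\right) \left(-97\right) + 35232} = \frac{1}{97 + 35232} = \frac{1}{35329}$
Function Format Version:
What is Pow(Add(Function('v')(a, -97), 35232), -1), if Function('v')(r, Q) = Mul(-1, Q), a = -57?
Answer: Rational(1, 35329) ≈ 2.8305e-5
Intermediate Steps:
Pow(Add(Function('v')(a, -97), 35232), -1) = Pow(Add(Mul(-1, -97), 35232), -1) = Pow(Add(97, 35232), -1) = Pow(35329, -1) = Rational(1, 35329)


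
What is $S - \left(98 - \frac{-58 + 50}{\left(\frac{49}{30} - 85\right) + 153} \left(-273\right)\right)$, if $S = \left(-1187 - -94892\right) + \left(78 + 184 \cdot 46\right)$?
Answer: $\frac{213454781}{2089} \approx 1.0218 \cdot 10^{5}$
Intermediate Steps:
$S = 102247$ ($S = \left(-1187 + 94892\right) + \left(78 + 8464\right) = 93705 + 8542 = 102247$)
$S - \left(98 - \frac{-58 + 50}{\left(\frac{49}{30} - 85\right) + 153} \left(-273\right)\right) = 102247 - \left(98 - \frac{-58 + 50}{\left(\frac{49}{30} - 85\right) + 153} \left(-273\right)\right) = 102247 - \left(98 - - \frac{8}{\left(49 \cdot \frac{1}{30} - 85\right) + 153} \left(-273\right)\right) = 102247 - \left(98 - - \frac{8}{\left(\frac{49}{30} - 85\right) + 153} \left(-273\right)\right) = 102247 - \left(98 - - \frac{8}{- \frac{2501}{30} + 153} \left(-273\right)\right) = 102247 - \left(98 - - \frac{8}{\frac{2089}{30}} \left(-273\right)\right) = 102247 - \left(98 - \left(-8\right) \frac{30}{2089} \left(-273\right)\right) = 102247 - \frac{139202}{2089} = \frac{213454781}{2089}$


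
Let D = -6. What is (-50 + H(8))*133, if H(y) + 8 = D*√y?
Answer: -7714 - 1596*√2 ≈ -9971.1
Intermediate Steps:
H(y) = -8 - 6*√y
(-50 + H(8))*133 = (-50 + (-8 - 12*√2))*133 = (-58 - 12*√2)*133 = -7714 - 1596*√2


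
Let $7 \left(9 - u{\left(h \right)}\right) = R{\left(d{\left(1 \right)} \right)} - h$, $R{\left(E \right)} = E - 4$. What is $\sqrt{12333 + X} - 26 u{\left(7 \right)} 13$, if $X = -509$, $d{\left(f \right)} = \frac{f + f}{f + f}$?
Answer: $- \frac{24674}{7} + 4 \sqrt{739} \approx -3416.1$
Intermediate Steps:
$d{\left(f \right)} = 1$ ($d{\left(f \right)} = \frac{2 f}{2 f} = 2 f \frac{1}{2 f} = 1$)
$R{\left(E \right)} = -4 + E$ ($R{\left(E \right)} = E - 4 = -4 + E$)
$u{\left(h \right)} = \frac{66}{7} + \frac{h}{7}$ ($u{\left(h \right)} = 9 - \frac{\left(-4 + 1\right) - h}{7} = 9 - \frac{-3 - h}{7} = 9 + \left(\frac{3}{7} + \frac{h}{7}\right) = \frac{66}{7} + \frac{h}{7}$)
$\sqrt{12333 + X} - 26 u{\left(7 \right)} 13 = \sqrt{12333 - 509} - 26 \left(\frac{66}{7} + \frac{1}{7} \cdot 7\right) 13 = \sqrt{11824} - 26 \left(\frac{66}{7} + 1\right) 13 = 4 \sqrt{739} - 26 \cdot \frac{73}{7} \cdot 13 = 4 \sqrt{739} - \frac{1898}{7} \cdot 13 = 4 \sqrt{739} - \frac{24674}{7} = - \frac{24674}{7} + 4 \sqrt{739}$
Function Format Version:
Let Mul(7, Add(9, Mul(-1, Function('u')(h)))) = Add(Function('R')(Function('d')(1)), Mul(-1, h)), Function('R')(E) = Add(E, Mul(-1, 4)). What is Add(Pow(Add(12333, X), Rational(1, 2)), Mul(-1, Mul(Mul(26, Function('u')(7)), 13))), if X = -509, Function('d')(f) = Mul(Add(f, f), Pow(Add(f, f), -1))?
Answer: Add(Rational(-24674, 7), Mul(4, Pow(739, Rational(1, 2)))) ≈ -3416.1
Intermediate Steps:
Function('d')(f) = 1 (Function('d')(f) = Mul(Mul(2, f), Pow(Mul(2, f), -1)) = Mul(Mul(2, f), Mul(Rational(1, 2), Pow(f, -1))) = 1)
Function('R')(E) = Add(-4, E) (Function('R')(E) = Add(E, -4) = Add(-4, E))
Function('u')(h) = Add(Rational(66, 7), Mul(Rational(1, 7), h)) (Function('u')(h) = Add(9, Mul(Rational(-1, 7), Add(Add(-4, 1), Mul(-1, h)))) = Add(9, Mul(Rational(-1, 7), Add(-3, Mul(-1, h)))) = Add(9, Add(Rational(3, 7), Mul(Rational(1, 7), h))) = Add(Rational(66, 7), Mul(Rational(1, 7), h)))
Add(Pow(Add(12333, X), Rational(1, 2)), Mul(-1, Mul(Mul(26, Function('u')(7)), 13))) = Add(Pow(Add(12333, -509), Rational(1, 2)), Mul(-1, Mul(Mul(26, Add(Rational(66, 7), Mul(Rational(1, 7), 7))), 13))) = Add(Pow(11824, Rational(1, 2)), Mul(-1, Mul(Mul(26, Add(Rational(66, 7), 1)), 13))) = Add(Mul(4, Pow(739, Rational(1, 2))), Mul(-1, Mul(Mul(26, Rational(73, 7)), 13))) = Add(Mul(4, Pow(739, Rational(1, 2))), Mul(-1, Mul(Rational(1898, 7), 13))) = Add(Mul(4, Pow(739, Rational(1, 2))), Mul(-1, Rational(24674, 7))) = Add(Mul(4, Pow(739, Rational(1, 2))), Rational(-24674, 7)) = Add(Rational(-24674, 7), Mul(4, Pow(739, Rational(1, 2))))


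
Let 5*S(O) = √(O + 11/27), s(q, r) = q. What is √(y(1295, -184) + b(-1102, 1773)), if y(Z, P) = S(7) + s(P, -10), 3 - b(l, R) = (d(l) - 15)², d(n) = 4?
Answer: √(-2718 + 2*√6)/3 ≈ 17.362*I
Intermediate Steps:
S(O) = √(11/27 + O)/5 (S(O) = √(O + 11/27)/5 = √(11/27 + O)/5)
b(l, R) = -118 (b(l, R) = 3 - (4 - 15)² = 3 - 1*(-11)² = 3 - 1*121 = 3 - 121 = -118)
y(Z, P) = P + 2*√6/9 (y(Z, P) = √(33 + 81*7)/45 + P = √(33 + 567)/45 + P = √600/45 + P = (10*√6)/45 + P = 2*√6/9 + P = P + 2*√6/9)
√(y(1295, -184) + b(-1102, 1773)) = √((-184 + 2*√6/9) - 118) = √(-302 + 2*√6/9)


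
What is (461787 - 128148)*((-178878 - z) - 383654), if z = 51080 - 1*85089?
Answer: -176335885197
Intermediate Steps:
z = -34009 (z = 51080 - 85089 = -34009)
(461787 - 128148)*((-178878 - z) - 383654) = (461787 - 128148)*((-178878 - 1*(-34009)) - 383654) = 333639*((-178878 + 34009) - 383654) = 333639*(-144869 - 383654) = 333639*(-528523) = -176335885197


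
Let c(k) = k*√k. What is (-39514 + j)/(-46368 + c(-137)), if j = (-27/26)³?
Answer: 4025424861612/4729180421069 - 95148931339*I*√137/37833443368552 ≈ 0.85119 - 0.029437*I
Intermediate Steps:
c(k) = k^(3/2)
j = -19683/17576 (j = (-27*1/26)³ = (-27/26)³ = -19683/17576 ≈ -1.1199)
(-39514 + j)/(-46368 + c(-137)) = (-39514 - 19683/17576)/(-46368 + (-137)^(3/2)) = -694517747/(17576*(-46368 - 137*I*√137))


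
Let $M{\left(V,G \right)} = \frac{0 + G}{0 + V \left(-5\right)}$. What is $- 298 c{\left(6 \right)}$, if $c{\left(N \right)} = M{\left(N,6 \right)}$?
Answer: $\frac{298}{5} \approx 59.6$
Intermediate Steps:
$M{\left(V,G \right)} = - \frac{G}{5 V}$ ($M{\left(V,G \right)} = \frac{G}{0 - 5 V} = \frac{G}{\left(-5\right) V} = G \left(- \frac{1}{5 V}\right) = - \frac{G}{5 V}$)
$c{\left(N \right)} = - \frac{6}{5 N}$ ($c{\left(N \right)} = \left(- \frac{1}{5}\right) 6 \frac{1}{N} = - \frac{6}{5 N}$)
$- 298 c{\left(6 \right)} = - 298 \left(- \frac{6}{5 \cdot 6}\right) = - 298 \left(\left(- \frac{6}{5}\right) \frac{1}{6}\right) = \left(-298\right) \left(- \frac{1}{5}\right) = \frac{298}{5}$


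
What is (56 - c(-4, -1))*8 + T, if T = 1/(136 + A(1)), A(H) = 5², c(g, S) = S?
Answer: 73417/161 ≈ 456.01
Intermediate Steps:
A(H) = 25
T = 1/161 (T = 1/(136 + 25) = 1/161 ≈ 0.0062112)
(56 - c(-4, -1))*8 + T = (56 - 1*(-1))*8 + 1/161 = (56 + 1)*8 + 1/161 = 57*8 + 1/161 = 456 + 1/161 = 73417/161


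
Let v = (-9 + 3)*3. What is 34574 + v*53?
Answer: 33620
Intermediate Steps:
v = -18 (v = -6*3 = -18)
34574 + v*53 = 34574 - 18*53 = 34574 - 954 = 33620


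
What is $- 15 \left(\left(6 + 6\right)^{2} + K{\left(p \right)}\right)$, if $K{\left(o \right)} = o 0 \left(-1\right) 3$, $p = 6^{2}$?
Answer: $-2160$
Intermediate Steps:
$p = 36$
$K{\left(o \right)} = 0$ ($K{\left(o \right)} = 0 \left(-1\right) 3 = 0 \cdot 3 = 0$)
$- 15 \left(\left(6 + 6\right)^{2} + K{\left(p \right)}\right) = - 15 \left(\left(6 + 6\right)^{2} + 0\right) = - 15 \left(12^{2} + 0\right) = - 15 \left(144 + 0\right) = \left(-15\right) 144 = -2160$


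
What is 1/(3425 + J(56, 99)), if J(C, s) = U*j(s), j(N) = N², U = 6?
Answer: 1/62231 ≈ 1.6069e-5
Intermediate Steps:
J(C, s) = 6*s²
1/(3425 + J(56, 99)) = 1/(3425 + 6*99²) = 1/(3425 + 6*9801) = 1/(3425 + 58806) = 1/62231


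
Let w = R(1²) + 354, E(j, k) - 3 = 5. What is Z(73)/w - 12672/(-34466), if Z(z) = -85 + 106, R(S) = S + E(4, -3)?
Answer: 887287/2085193 ≈ 0.42552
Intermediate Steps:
E(j, k) = 8 (E(j, k) = 3 + 5 = 8)
R(S) = 8 + S (R(S) = S + 8 = 8 + S)
w = 363 (w = (8 + 1²) + 354 = (8 + 1) + 354 = 9 + 354 = 363)
Z(z) = 21
Z(73)/w - 12672/(-34466) = 21/363 - 12672/(-34466) = 21*(1/363) - 12672*(-1/34466) = 7/121 + 6336/17233 = 887287/2085193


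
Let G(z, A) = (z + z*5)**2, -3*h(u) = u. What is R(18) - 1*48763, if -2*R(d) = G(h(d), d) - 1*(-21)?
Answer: -98843/2 ≈ -49422.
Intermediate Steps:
h(u) = -u/3
G(z, A) = 36*z**2 (G(z, A) = (z + 5*z)**2 = (6*z)**2 = 36*z**2)
R(d) = -21/2 - 2*d**2 (R(d) = -(36*(-d/3)**2 - 1*(-21))/2 = -(36*(d**2/9) + 21)/2 = -(4*d**2 + 21)/2 = -(21 + 4*d**2)/2 = -21/2 - 2*d**2)
R(18) - 1*48763 = (-21/2 - 2*18**2) - 1*48763 = (-21/2 - 2*324) - 48763 = (-21/2 - 648) - 48763 = -1317/2 - 48763 = -98843/2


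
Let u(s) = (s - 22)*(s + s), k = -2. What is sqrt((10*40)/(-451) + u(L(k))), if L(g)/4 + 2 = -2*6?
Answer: 4*sqrt(111045671)/451 ≈ 93.462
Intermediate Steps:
L(g) = -56 (L(g) = -8 + 4*(-2*6) = -8 + 4*(-12) = -8 - 48 = -56)
u(s) = 2*s*(-22 + s) (u(s) = (-22 + s)*(2*s) = 2*s*(-22 + s))
sqrt((10*40)/(-451) + u(L(k))) = sqrt((10*40)/(-451) + 2*(-56)*(-22 - 56)) = sqrt(400*(-1/451) + 2*(-56)*(-78)) = sqrt(-400/451 + 8736) = sqrt(3939536/451) = 4*sqrt(111045671)/451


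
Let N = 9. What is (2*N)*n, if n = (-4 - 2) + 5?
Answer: -18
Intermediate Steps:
n = -1 (n = -6 + 5 = -1)
(2*N)*n = (2*9)*(-1) = 18*(-1) = -18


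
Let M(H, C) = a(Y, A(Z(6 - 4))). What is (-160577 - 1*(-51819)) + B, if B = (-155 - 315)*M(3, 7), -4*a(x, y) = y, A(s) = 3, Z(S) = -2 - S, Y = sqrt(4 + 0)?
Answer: -216811/2 ≈ -1.0841e+5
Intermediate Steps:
Y = 2 (Y = sqrt(4) = 2)
a(x, y) = -y/4
M(H, C) = -3/4 (M(H, C) = -1/4*3 = -3/4)
B = 705/2 (B = (-155 - 315)*(-3/4) = -470*(-3/4) = 705/2 ≈ 352.50)
(-160577 - 1*(-51819)) + B = (-160577 - 1*(-51819)) + 705/2 = (-160577 + 51819) + 705/2 = -108758 + 705/2 = -216811/2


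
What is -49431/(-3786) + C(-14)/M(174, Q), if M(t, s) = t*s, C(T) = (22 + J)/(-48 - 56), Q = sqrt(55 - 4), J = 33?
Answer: 16477/1262 - 55*sqrt(51)/922896 ≈ 13.056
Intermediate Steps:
Q = sqrt(51) ≈ 7.1414
C(T) = -55/104 (C(T) = (22 + 33)/(-48 - 56) = 55/(-104) = 55*(-1/104) = -55/104)
M(t, s) = s*t
-49431/(-3786) + C(-14)/M(174, Q) = -49431/(-3786) - 55*sqrt(51)/8874/104 = -49431*(-1/3786) - 55*sqrt(51)/8874/104 = 16477/1262 - 55*sqrt(51)/922896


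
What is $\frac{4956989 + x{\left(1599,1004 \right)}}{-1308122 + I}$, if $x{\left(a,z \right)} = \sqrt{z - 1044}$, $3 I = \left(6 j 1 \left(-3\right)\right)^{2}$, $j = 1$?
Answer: $- \frac{4956989}{1308014} - \frac{i \sqrt{10}}{654007} \approx -3.7897 - 4.8352 \cdot 10^{-6} i$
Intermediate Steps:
$I = 108$ ($I = \frac{\left(6 \cdot 1 \cdot 1 \left(-3\right)\right)^{2}}{3} = \frac{\left(6 \left(-3\right)\right)^{2}}{3} = \frac{\left(-18\right)^{2}}{3} = \frac{1}{3} \cdot 324 = 108$)
$x{\left(a,z \right)} = \sqrt{-1044 + z}$
$\frac{4956989 + x{\left(1599,1004 \right)}}{-1308122 + I} = \frac{4956989 + \sqrt{-1044 + 1004}}{-1308122 + 108} = \frac{4956989 + \sqrt{-40}}{-1308014} = \left(4956989 + 2 i \sqrt{10}\right) \left(- \frac{1}{1308014}\right) = - \frac{4956989}{1308014} - \frac{i \sqrt{10}}{654007}$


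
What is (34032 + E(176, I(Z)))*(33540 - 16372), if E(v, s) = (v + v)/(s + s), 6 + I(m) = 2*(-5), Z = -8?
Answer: 584072528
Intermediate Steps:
I(m) = -16 (I(m) = -6 + 2*(-5) = -6 - 10 = -16)
E(v, s) = v/s (E(v, s) = (2*v)/((2*s)) = (2*v)*(1/(2*s)) = v/s)
(34032 + E(176, I(Z)))*(33540 - 16372) = (34032 + 176/(-16))*(33540 - 16372) = (34032 + 176*(-1/16))*17168 = (34032 - 11)*17168 = 34021*17168 = 584072528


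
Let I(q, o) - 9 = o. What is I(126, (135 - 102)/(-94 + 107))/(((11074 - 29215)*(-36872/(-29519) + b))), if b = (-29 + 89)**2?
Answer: -737975/4178381868596 ≈ -1.7662e-7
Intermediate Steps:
I(q, o) = 9 + o
b = 3600 (b = 60**2 = 3600)
I(126, (135 - 102)/(-94 + 107))/(((11074 - 29215)*(-36872/(-29519) + b))) = (9 + (135 - 102)/(-94 + 107))/(((11074 - 29215)*(-36872/(-29519) + 3600))) = (9 + 33/13)/((-18141*(-36872*(-1/29519) + 3600))) = (9 + 33*(1/13))/((-18141*(36872/29519 + 3600))) = (9 + 33/13)/((-18141*106305272/29519)) = 150/(13*(-1928483939352/29519)) = (150/13)*(-29519/1928483939352) = -737975/4178381868596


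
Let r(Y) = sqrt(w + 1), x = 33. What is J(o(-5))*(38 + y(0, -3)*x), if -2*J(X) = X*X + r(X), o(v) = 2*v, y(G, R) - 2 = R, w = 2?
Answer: -250 - 5*sqrt(3)/2 ≈ -254.33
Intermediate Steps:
r(Y) = sqrt(3) (r(Y) = sqrt(2 + 1) = sqrt(3))
y(G, R) = 2 + R
J(X) = -sqrt(3)/2 - X**2/2 (J(X) = -(X*X + sqrt(3))/2 = -(X**2 + sqrt(3))/2 = -(sqrt(3) + X**2)/2 = -sqrt(3)/2 - X**2/2)
J(o(-5))*(38 + y(0, -3)*x) = (-sqrt(3)/2 - (2*(-5))**2/2)*(38 + (2 - 3)*33) = (-sqrt(3)/2 - 1/2*(-10)**2)*(38 - 1*33) = (-sqrt(3)/2 - 1/2*100)*(38 - 33) = (-sqrt(3)/2 - 50)*5 = (-50 - sqrt(3)/2)*5 = -250 - 5*sqrt(3)/2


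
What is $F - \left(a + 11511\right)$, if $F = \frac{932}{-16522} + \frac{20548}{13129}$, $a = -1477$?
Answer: $- \frac{1088110655832}{108458669} \approx -10032.0$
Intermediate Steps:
$F = \frac{163628914}{108458669}$ ($F = 932 \left(- \frac{1}{16522}\right) + 20548 \cdot \frac{1}{13129} = - \frac{466}{8261} + \frac{20548}{13129} = \frac{163628914}{108458669} \approx 1.5087$)
$F - \left(a + 11511\right) = \frac{163628914}{108458669} - \left(-1477 + 11511\right) = \frac{163628914}{108458669} - 10034 = - \frac{1088110655832}{108458669}$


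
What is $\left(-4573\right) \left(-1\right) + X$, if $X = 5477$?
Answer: $10050$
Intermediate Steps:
$\left(-4573\right) \left(-1\right) + X = \left(-4573\right) \left(-1\right) + 5477 = 4573 + 5477 = 10050$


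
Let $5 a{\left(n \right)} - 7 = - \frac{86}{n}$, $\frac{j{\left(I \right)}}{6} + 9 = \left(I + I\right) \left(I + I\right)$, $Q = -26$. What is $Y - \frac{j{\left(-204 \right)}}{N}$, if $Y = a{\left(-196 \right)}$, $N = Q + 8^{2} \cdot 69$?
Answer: $- \frac{48617739}{215110} \approx -226.01$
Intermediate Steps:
$j{\left(I \right)} = -54 + 24 I^{2}$ ($j{\left(I \right)} = -54 + 6 \left(I + I\right) \left(I + I\right) = -54 + 6 \cdot 2 I 2 I = -54 + 6 \cdot 4 I^{2} = -54 + 24 I^{2}$)
$N = 4390$ ($N = -26 + 8^{2} \cdot 69 = -26 + 64 \cdot 69 = -26 + 4416 = 4390$)
$a{\left(n \right)} = \frac{7}{5} - \frac{86}{5 n}$ ($a{\left(n \right)} = \frac{7}{5} + \frac{\left(-86\right) \frac{1}{n}}{5} = \frac{7}{5} - \frac{86}{5 n}$)
$Y = \frac{729}{490}$ ($Y = \frac{-86 + 7 \left(-196\right)}{5 \left(-196\right)} = \frac{1}{5} \left(- \frac{1}{196}\right) \left(-86 - 1372\right) = \frac{1}{5} \left(- \frac{1}{196}\right) \left(-1458\right) = \frac{729}{490} \approx 1.4878$)
$Y - \frac{j{\left(-204 \right)}}{N} = \frac{729}{490} - \frac{-54 + 24 \left(-204\right)^{2}}{4390} = \frac{729}{490} - \left(-54 + 24 \cdot 41616\right) \frac{1}{4390} = \frac{729}{490} - \left(-54 + 998784\right) \frac{1}{4390} = \frac{729}{490} - 998730 \cdot \frac{1}{4390} = \frac{729}{490} - \frac{99873}{439} = - \frac{48617739}{215110}$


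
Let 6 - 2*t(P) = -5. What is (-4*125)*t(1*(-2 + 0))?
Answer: -2750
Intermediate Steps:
t(P) = 11/2 (t(P) = 3 - ½*(-5) = 3 + 5/2 = 11/2)
(-4*125)*t(1*(-2 + 0)) = -4*125*(11/2) = -500*11/2 = -2750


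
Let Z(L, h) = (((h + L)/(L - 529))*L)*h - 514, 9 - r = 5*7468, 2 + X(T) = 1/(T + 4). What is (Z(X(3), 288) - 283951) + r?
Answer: -2090764580/6503 ≈ -3.2151e+5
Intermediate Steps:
X(T) = -2 + 1/(4 + T) (X(T) = -2 + 1/(T + 4) = -2 + 1/(4 + T))
r = -37331 (r = 9 - 5*7468 = 9 - 1*37340 = 9 - 37340 = -37331)
Z(L, h) = -514 + L*h*(L + h)/(-529 + L) (Z(L, h) = (((L + h)/(-529 + L))*L)*h - 514 = (L*(L + h)/(-529 + L))*h - 514 = L*h*(L + h)/(-529 + L) - 514 = -514 + L*h*(L + h)/(-529 + L))
(Z(X(3), 288) - 283951) + r = ((271906 - 514*(-7 - 2*3)/(4 + 3) + ((-7 - 2*3)/(4 + 3))*288² + 288*((-7 - 2*3)/(4 + 3))²)/(-529 + (-7 - 2*3)/(4 + 3)) - 283951) - 37331 = ((271906 - 514*(-7 - 6)/7 + ((-7 - 6)/7)*82944 + 288*((-7 - 6)/7)²)/(-529 + (-7 - 6)/7) - 283951) - 37331 = ((271906 - 514*(-13)/7 + ((⅐)*(-13))*82944 + 288*((⅐)*(-13))²)/(-529 + (⅐)*(-13)) - 283951) - 37331 = ((271906 - 514*(-13/7) - 13/7*82944 + 288*(-13/7)²)/(-529 - 13/7) - 283951) - 37331 = ((271906 + 6682/7 - 1078272/7 + 288*(169/49))/(-3716/7) - 283951) - 37331 = (-7*(271906 + 6682/7 - 1078272/7 + 48672/49)/3716 - 283951) - 37331 = (-7/3716*5870936/49 - 283951) - 37331 = (-1467734/6503 - 283951) - 37331 = -1848001087/6503 - 37331 = -2090764580/6503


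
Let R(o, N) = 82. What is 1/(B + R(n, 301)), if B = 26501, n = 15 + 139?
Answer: 1/26583 ≈ 3.7618e-5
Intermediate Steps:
n = 154
1/(B + R(n, 301)) = 1/(26501 + 82) = 1/26583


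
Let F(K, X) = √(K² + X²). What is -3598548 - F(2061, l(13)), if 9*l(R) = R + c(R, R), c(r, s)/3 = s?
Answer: -3598548 - √344068105/9 ≈ -3.6006e+6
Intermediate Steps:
c(r, s) = 3*s
l(R) = 4*R/9 (l(R) = (R + 3*R)/9 = (4*R)/9 = 4*R/9)
-3598548 - F(2061, l(13)) = -3598548 - √(2061² + ((4/9)*13)²) = -3598548 - √(4247721 + (52/9)²) = -3598548 - √(4247721 + 2704/81) = -3598548 - √(344068105/81) = -3598548 - √344068105/9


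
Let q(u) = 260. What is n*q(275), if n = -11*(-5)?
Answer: 14300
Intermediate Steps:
n = 55
n*q(275) = 55*260 = 14300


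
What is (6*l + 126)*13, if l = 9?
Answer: 2340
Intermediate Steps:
(6*l + 126)*13 = (6*9 + 126)*13 = (54 + 126)*13 = 180*13 = 2340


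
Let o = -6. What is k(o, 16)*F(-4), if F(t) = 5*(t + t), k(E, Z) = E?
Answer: 240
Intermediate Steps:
F(t) = 10*t (F(t) = 5*(2*t) = 10*t)
k(o, 16)*F(-4) = -60*(-4) = -6*(-40) = 240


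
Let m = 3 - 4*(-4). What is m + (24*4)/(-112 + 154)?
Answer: 149/7 ≈ 21.286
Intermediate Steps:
m = 19 (m = 3 + 16 = 19)
m + (24*4)/(-112 + 154) = 19 + (24*4)/(-112 + 154) = 19 + 96/42 = 19 + (1/42)*96 = 19 + 16/7 = 149/7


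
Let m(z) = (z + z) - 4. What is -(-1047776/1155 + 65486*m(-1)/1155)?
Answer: 130972/105 ≈ 1247.4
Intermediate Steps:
m(z) = -4 + 2*z (m(z) = 2*z - 4 = -4 + 2*z)
-(-1047776/1155 + 65486*m(-1)/1155) = -65486/((33/((-4 + 2*(-1)) - 16))*35) = -65486/((33/((-4 - 2) - 16))*35) = -65486/((33/(-6 - 16))*35) = -65486/((33/(-22))*35) = -65486/(-1/22*33*35) = -65486/((-3/2*35)) = -65486/(-105/2) = -65486*(-2/105) = 130972/105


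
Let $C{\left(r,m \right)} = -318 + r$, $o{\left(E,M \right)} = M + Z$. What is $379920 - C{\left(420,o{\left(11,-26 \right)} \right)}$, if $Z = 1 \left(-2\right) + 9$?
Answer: $379818$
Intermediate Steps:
$Z = 7$ ($Z = -2 + 9 = 7$)
$o{\left(E,M \right)} = 7 + M$ ($o{\left(E,M \right)} = M + 7 = 7 + M$)
$379920 - C{\left(420,o{\left(11,-26 \right)} \right)} = 379920 - \left(-318 + 420\right) = 379920 - 102 = 379818$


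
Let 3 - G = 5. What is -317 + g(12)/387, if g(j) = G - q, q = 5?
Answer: -122686/387 ≈ -317.02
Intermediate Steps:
G = -2 (G = 3 - 1*5 = 3 - 5 = -2)
g(j) = -7 (g(j) = -2 - 1*5 = -2 - 5 = -7)
-317 + g(12)/387 = -317 - 7/387 = -122686/387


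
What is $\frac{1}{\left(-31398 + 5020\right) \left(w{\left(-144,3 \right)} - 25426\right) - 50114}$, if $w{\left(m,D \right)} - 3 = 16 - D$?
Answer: $\frac{1}{670214866} \approx 1.4921 \cdot 10^{-9}$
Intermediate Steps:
$w{\left(m,D \right)} = 19 - D$ ($w{\left(m,D \right)} = 3 - \left(-16 + D\right) = 19 - D$)
$\frac{1}{\left(-31398 + 5020\right) \left(w{\left(-144,3 \right)} - 25426\right) - 50114} = \frac{1}{\left(-31398 + 5020\right) \left(\left(19 - 3\right) - 25426\right) - 50114} = \frac{1}{- 26378 \left(\left(19 - 3\right) - 25426\right) - 50114} = \frac{1}{- 26378 \left(16 - 25426\right) - 50114} = \frac{1}{\left(-26378\right) \left(-25410\right) - 50114} = \frac{1}{670264980 - 50114} = \frac{1}{670214866}$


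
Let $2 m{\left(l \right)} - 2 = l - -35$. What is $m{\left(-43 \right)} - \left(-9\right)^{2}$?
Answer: $-84$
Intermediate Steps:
$m{\left(l \right)} = \frac{37}{2} + \frac{l}{2}$ ($m{\left(l \right)} = 1 + \frac{l - -35}{2} = 1 + \frac{l + 35}{2} = 1 + \frac{35 + l}{2} = 1 + \left(\frac{35}{2} + \frac{l}{2}\right) = \frac{37}{2} + \frac{l}{2}$)
$m{\left(-43 \right)} - \left(-9\right)^{2} = \left(\frac{37}{2} + \frac{1}{2} \left(-43\right)\right) - \left(-9\right)^{2} = \left(\frac{37}{2} - \frac{43}{2}\right) - 81 = -3 - 81 = -84$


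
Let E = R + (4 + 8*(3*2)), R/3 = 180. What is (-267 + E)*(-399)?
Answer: -129675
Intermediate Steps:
R = 540 (R = 3*180 = 540)
E = 592 (E = 540 + (4 + 8*(3*2)) = 540 + (4 + 8*6) = 540 + (4 + 48) = 540 + 52 = 592)
(-267 + E)*(-399) = (-267 + 592)*(-399) = 325*(-399) = -129675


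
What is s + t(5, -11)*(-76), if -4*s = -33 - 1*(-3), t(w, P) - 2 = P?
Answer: 1383/2 ≈ 691.50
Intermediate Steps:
t(w, P) = 2 + P
s = 15/2 (s = -(-33 - 1*(-3))/4 = -(-33 + 3)/4 = -¼*(-30) = 15/2 ≈ 7.5000)
s + t(5, -11)*(-76) = 15/2 + (2 - 11)*(-76) = 15/2 - 9*(-76) = 15/2 + 684 = 1383/2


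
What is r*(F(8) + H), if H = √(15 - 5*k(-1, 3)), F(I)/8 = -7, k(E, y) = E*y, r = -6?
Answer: 336 - 6*√30 ≈ 303.14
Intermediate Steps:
F(I) = -56 (F(I) = 8*(-7) = -56)
H = √30 (H = √(15 - (-5)*3) = √(15 - 5*(-3)) = √(15 + 15) = √30 ≈ 5.4772)
r*(F(8) + H) = -6*(-56 + √30) = 336 - 6*√30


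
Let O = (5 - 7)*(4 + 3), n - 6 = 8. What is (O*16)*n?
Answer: -3136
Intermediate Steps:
n = 14 (n = 6 + 8 = 14)
O = -14 (O = -2*7 = -14)
(O*16)*n = -14*16*14 = -224*14 = -3136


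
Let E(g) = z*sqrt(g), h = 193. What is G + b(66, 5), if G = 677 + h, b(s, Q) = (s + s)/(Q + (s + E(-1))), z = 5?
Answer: 2208396/2533 - 330*I/2533 ≈ 871.85 - 0.13028*I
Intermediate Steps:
E(g) = 5*sqrt(g)
b(s, Q) = 2*s/(Q + s + 5*I) (b(s, Q) = (s + s)/(Q + (s + 5*sqrt(-1))) = (2*s)/(Q + (s + 5*I)) = (2*s)/(Q + s + 5*I) = 2*s/(Q + s + 5*I))
G = 870 (G = 677 + 193 = 870)
G + b(66, 5) = 870 + 2*66/(5 + 66 + 5*I) = 870 + 2*66/(71 + 5*I) = 870 + 2*66*((71 - 5*I)/5066) = 870 + (4686/2533 - 330*I/2533) = 2208396/2533 - 330*I/2533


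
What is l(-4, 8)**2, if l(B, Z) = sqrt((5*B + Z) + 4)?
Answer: -8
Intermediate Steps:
l(B, Z) = sqrt(4 + Z + 5*B) (l(B, Z) = sqrt((Z + 5*B) + 4) = sqrt(4 + Z + 5*B))
l(-4, 8)**2 = (sqrt(4 + 8 + 5*(-4)))**2 = (sqrt(4 + 8 - 20))**2 = (sqrt(-8))**2 = (2*I*sqrt(2))**2 = -8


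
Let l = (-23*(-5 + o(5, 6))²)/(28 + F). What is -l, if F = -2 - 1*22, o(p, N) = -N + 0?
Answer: 2783/4 ≈ 695.75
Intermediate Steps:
o(p, N) = -N
F = -24 (F = -2 - 22 = -24)
l = -2783/4 (l = (-23*(-5 - 1*6)²)/(28 - 24) = -23*(-5 - 6)²/4 = -23*(-11)²*(¼) = -23*121*(¼) = -2783*¼ = -2783/4 ≈ -695.75)
-l = -1*(-2783/4) = 2783/4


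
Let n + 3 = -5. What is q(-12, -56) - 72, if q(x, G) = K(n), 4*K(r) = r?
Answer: -74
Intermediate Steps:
n = -8 (n = -3 - 5 = -8)
K(r) = r/4
q(x, G) = -2 (q(x, G) = (¼)*(-8) = -2)
q(-12, -56) - 72 = -2 - 72 = -74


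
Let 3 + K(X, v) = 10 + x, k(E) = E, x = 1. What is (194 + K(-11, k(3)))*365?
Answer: 73730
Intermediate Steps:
K(X, v) = 8 (K(X, v) = -3 + (10 + 1) = -3 + 11 = 8)
(194 + K(-11, k(3)))*365 = (194 + 8)*365 = 202*365 = 73730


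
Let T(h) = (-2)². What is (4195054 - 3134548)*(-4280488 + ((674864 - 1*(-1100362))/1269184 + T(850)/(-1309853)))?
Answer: -1886659071956001464259051/415611117488 ≈ -4.5395e+12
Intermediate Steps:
T(h) = 4
(4195054 - 3134548)*(-4280488 + ((674864 - 1*(-1100362))/1269184 + T(850)/(-1309853))) = (4195054 - 3134548)*(-4280488 + ((674864 - 1*(-1100362))/1269184 + 4/(-1309853))) = 1060506*(-4280488 + ((674864 + 1100362)*(1/1269184) + 4*(-1/1309853))) = 1060506*(-4280488 + (1775226*(1/1269184) - 4/1309853)) = 1060506*(-4280488 + (887613/634592 - 4/1309853)) = 1060506*(-4280488 + 1162640012521/831222234976) = 1060506*(-3558035639507935767/831222234976) = -1886659071956001464259051/415611117488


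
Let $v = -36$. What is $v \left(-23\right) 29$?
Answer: $24012$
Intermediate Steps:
$v \left(-23\right) 29 = \left(-36\right) \left(-23\right) 29 = 828 \cdot 29 = 24012$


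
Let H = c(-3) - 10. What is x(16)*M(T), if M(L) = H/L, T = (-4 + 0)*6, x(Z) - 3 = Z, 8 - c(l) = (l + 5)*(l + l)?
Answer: -95/12 ≈ -7.9167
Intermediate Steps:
c(l) = 8 - 2*l*(5 + l) (c(l) = 8 - (l + 5)*(l + l) = 8 - (5 + l)*2*l = 8 - 2*l*(5 + l))
x(Z) = 3 + Z
H = 10 (H = (8 - 10*(-3) - 2*(-3)²) - 10 = (8 + 30 - 2*9) - 10 = (8 + 30 - 18) - 10 = 20 - 10 = 10)
T = -24 (T = -4*6 = -24)
M(L) = 10/L
x(16)*M(T) = (3 + 16)*(10/(-24)) = 19*(10*(-1/24)) = 19*(-5/12) = -95/12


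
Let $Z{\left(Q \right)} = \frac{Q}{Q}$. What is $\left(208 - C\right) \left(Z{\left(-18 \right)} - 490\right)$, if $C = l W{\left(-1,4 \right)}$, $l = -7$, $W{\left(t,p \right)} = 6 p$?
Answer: $-183864$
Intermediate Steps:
$Z{\left(Q \right)} = 1$
$C = -168$ ($C = - 7 \cdot 6 \cdot 4 = \left(-7\right) 24 = -168$)
$\left(208 - C\right) \left(Z{\left(-18 \right)} - 490\right) = \left(208 - -168\right) \left(1 - 490\right) = \left(208 + 168\right) \left(-489\right) = 376 \left(-489\right) = -183864$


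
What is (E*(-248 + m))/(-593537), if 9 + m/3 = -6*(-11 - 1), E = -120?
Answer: -7080/593537 ≈ -0.011928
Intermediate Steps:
m = 189 (m = -27 + 3*(-6*(-11 - 1)) = -27 + 3*(-6*(-12)) = -27 + 3*72 = -27 + 216 = 189)
(E*(-248 + m))/(-593537) = -120*(-248 + 189)/(-593537) = -120*(-59)*(-1/593537) = 7080*(-1/593537) = -7080/593537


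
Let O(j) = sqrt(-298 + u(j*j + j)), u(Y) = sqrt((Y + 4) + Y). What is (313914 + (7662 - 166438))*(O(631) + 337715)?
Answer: 52392429670 + 155138*sqrt(-298 + 2*sqrt(199397)) ≈ 5.2396e+10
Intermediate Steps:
u(Y) = sqrt(4 + 2*Y) (u(Y) = sqrt((4 + Y) + Y) = sqrt(4 + 2*Y))
O(j) = sqrt(-298 + sqrt(4 + 2*j + 2*j**2)) (O(j) = sqrt(-298 + sqrt(4 + 2*(j*j + j))) = sqrt(-298 + sqrt(4 + 2*(j**2 + j))) = sqrt(-298 + sqrt(4 + 2*(j + j**2))) = sqrt(-298 + sqrt(4 + (2*j + 2*j**2))) = sqrt(-298 + sqrt(4 + 2*j + 2*j**2)))
(313914 + (7662 - 166438))*(O(631) + 337715) = (313914 + (7662 - 166438))*(sqrt(-298 + sqrt(2)*sqrt(2 + 631*(1 + 631))) + 337715) = (313914 - 158776)*(sqrt(-298 + sqrt(2)*sqrt(2 + 631*632)) + 337715) = 155138*(sqrt(-298 + sqrt(2)*sqrt(2 + 398792)) + 337715) = 155138*(sqrt(-298 + sqrt(2)*sqrt(398794)) + 337715) = 155138*(sqrt(-298 + 2*sqrt(199397)) + 337715) = 155138*(337715 + sqrt(-298 + 2*sqrt(199397))) = 52392429670 + 155138*sqrt(-298 + 2*sqrt(199397))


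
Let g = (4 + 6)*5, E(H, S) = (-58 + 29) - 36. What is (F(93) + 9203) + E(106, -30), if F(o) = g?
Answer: 9188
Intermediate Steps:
E(H, S) = -65 (E(H, S) = -29 - 36 = -65)
g = 50 (g = 10*5 = 50)
F(o) = 50
(F(93) + 9203) + E(106, -30) = (50 + 9203) - 65 = 9253 - 65 = 9188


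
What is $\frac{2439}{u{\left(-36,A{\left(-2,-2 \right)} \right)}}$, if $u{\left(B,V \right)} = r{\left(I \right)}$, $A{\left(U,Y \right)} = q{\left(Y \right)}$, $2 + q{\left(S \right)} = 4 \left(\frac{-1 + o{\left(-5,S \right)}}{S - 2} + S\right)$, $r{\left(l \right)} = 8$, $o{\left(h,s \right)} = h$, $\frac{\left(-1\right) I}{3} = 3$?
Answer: $\frac{2439}{8} \approx 304.88$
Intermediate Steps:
$I = -9$ ($I = \left(-3\right) 3 = -9$)
$q{\left(S \right)} = -2 - \frac{24}{-2 + S} + 4 S$ ($q{\left(S \right)} = -2 + 4 \left(\frac{-1 - 5}{S - 2} + S\right) = -2 + 4 \left(- \frac{6}{-2 + S} + S\right) = -2 + 4 \left(S - \frac{6}{-2 + S}\right) = -2 + \left(- \frac{24}{-2 + S} + 4 S\right) = -2 - \frac{24}{-2 + S} + 4 S$)
$A{\left(U,Y \right)} = \frac{2 \left(-10 - 5 Y + 2 Y^{2}\right)}{-2 + Y}$
$u{\left(B,V \right)} = 8$
$\frac{2439}{u{\left(-36,A{\left(-2,-2 \right)} \right)}} = \frac{2439}{8}$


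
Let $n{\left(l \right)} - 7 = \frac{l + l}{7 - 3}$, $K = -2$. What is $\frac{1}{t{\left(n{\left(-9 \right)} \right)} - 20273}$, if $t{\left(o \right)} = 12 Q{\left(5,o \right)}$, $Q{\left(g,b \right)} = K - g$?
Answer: $- \frac{1}{20357} \approx -4.9123 \cdot 10^{-5}$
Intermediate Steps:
$n{\left(l \right)} = 7 + \frac{l}{2}$ ($n{\left(l \right)} = 7 + \frac{l + l}{7 - 3} = 7 + \frac{2 l}{4} = 7 + 2 l \frac{1}{4} = 7 + \frac{l}{2}$)
$Q{\left(g,b \right)} = -2 - g$
$t{\left(o \right)} = -84$ ($t{\left(o \right)} = 12 \left(-2 - 5\right) = 12 \left(-7\right) = -84$)
$\frac{1}{t{\left(n{\left(-9 \right)} \right)} - 20273} = \frac{1}{-84 - 20273} = \frac{1}{-20357} = - \frac{1}{20357}$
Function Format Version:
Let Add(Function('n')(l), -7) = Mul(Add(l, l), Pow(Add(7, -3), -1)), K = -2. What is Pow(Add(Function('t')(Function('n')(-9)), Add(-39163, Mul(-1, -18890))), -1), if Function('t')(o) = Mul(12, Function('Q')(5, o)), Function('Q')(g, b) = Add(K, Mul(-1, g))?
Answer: Rational(-1, 20357) ≈ -4.9123e-5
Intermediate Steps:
Function('n')(l) = Add(7, Mul(Rational(1, 2), l)) (Function('n')(l) = Add(7, Mul(Add(l, l), Pow(Add(7, -3), -1))) = Add(7, Mul(Mul(2, l), Pow(4, -1))) = Add(7, Mul(Mul(2, l), Rational(1, 4))) = Add(7, Mul(Rational(1, 2), l)))
Function('Q')(g, b) = Add(-2, Mul(-1, g))
Function('t')(o) = -84 (Function('t')(o) = Mul(12, Add(-2, Mul(-1, 5))) = Mul(12, Add(-2, -5)) = Mul(12, -7) = -84)
Pow(Add(Function('t')(Function('n')(-9)), Add(-39163, Mul(-1, -18890))), -1) = Pow(Add(-84, Add(-39163, Mul(-1, -18890))), -1) = Pow(Add(-84, Add(-39163, 18890)), -1) = Pow(Add(-84, -20273), -1) = Pow(-20357, -1) = Rational(-1, 20357)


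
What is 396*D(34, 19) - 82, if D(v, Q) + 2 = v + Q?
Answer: 20114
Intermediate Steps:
D(v, Q) = -2 + Q + v (D(v, Q) = -2 + (v + Q) = -2 + (Q + v) = -2 + Q + v)
396*D(34, 19) - 82 = 396*(-2 + 19 + 34) - 82 = 396*51 - 82 = 20196 - 82 = 20114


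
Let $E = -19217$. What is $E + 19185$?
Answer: $-32$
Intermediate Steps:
$E + 19185 = -19217 + 19185 = -32$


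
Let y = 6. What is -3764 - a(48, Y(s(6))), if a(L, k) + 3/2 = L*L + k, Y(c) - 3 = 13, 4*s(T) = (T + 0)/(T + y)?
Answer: -12165/2 ≈ -6082.5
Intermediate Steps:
s(T) = T/(4*(6 + T)) (s(T) = ((T + 0)/(T + 6))/4 = (T/(6 + T))/4 = T/(4*(6 + T)))
Y(c) = 16 (Y(c) = 3 + 13 = 16)
a(L, k) = -3/2 + k + L**2 (a(L, k) = -3/2 + (L*L + k) = -3/2 + (L**2 + k) = -3/2 + (k + L**2) = -3/2 + k + L**2)
-3764 - a(48, Y(s(6))) = -3764 - (-3/2 + 16 + 48**2) = -3764 - (-3/2 + 16 + 2304) = -3764 - 1*4637/2 = -3764 - 4637/2 = -12165/2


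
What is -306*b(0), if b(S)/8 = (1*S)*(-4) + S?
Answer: 0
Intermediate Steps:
b(S) = -24*S (b(S) = 8*((1*S)*(-4) + S) = 8*(S*(-4) + S) = 8*(-4*S + S) = 8*(-3*S) = -24*S)
-306*b(0) = -(-7344)*0 = -306*0 = 0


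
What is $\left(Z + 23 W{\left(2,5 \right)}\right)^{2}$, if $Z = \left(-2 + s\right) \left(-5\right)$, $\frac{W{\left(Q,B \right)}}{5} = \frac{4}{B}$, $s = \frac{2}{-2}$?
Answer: $11449$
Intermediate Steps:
$s = -1$ ($s = 2 \left(- \frac{1}{2}\right) = -1$)
$W{\left(Q,B \right)} = \frac{20}{B}$ ($W{\left(Q,B \right)} = 5 \frac{4}{B} = \frac{20}{B}$)
$Z = 15$ ($Z = \left(-2 - 1\right) \left(-5\right) = \left(-3\right) \left(-5\right) = 15$)
$\left(Z + 23 W{\left(2,5 \right)}\right)^{2} = \left(15 + 23 \cdot \frac{20}{5}\right)^{2} = \left(15 + 23 \cdot 20 \cdot \frac{1}{5}\right)^{2} = \left(15 + 23 \cdot 4\right)^{2} = \left(15 + 92\right)^{2} = 107^{2} = 11449$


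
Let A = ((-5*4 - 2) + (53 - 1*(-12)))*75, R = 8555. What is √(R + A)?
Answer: 2*√2945 ≈ 108.54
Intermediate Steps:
A = 3225 (A = ((-20 - 2) + (53 + 12))*75 = (-22 + 65)*75 = 43*75 = 3225)
√(R + A) = √(8555 + 3225) = √11780 = 2*√2945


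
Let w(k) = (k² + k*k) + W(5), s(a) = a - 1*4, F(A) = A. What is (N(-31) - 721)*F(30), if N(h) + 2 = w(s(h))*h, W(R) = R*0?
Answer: -2300190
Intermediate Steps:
W(R) = 0
s(a) = -4 + a (s(a) = a - 4 = -4 + a)
w(k) = 2*k² (w(k) = (k² + k*k) + 0 = (k² + k²) + 0 = 2*k² + 0 = 2*k²)
N(h) = -2 + 2*h*(-4 + h)² (N(h) = -2 + (2*(-4 + h)²)*h = -2 + 2*h*(-4 + h)²)
(N(-31) - 721)*F(30) = ((-2 + 2*(-31)*(-4 - 31)²) - 721)*30 = ((-2 + 2*(-31)*(-35)²) - 721)*30 = ((-2 + 2*(-31)*1225) - 721)*30 = ((-2 - 75950) - 721)*30 = (-75952 - 721)*30 = -76673*30 = -2300190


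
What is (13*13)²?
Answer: 28561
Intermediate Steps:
(13*13)² = 169² = 28561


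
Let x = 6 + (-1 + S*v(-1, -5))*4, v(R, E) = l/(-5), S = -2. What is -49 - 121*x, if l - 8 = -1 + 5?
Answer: -13071/5 ≈ -2614.2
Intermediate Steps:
l = 12 (l = 8 + (-1 + 5) = 8 + 4 = 12)
v(R, E) = -12/5 (v(R, E) = 12/(-5) = 12*(-⅕) = -12/5)
x = 106/5 (x = 6 + (-1 - 2*(-12/5))*4 = 6 + (-1 + 24/5)*4 = 6 + (19/5)*4 = 6 + 76/5 = 106/5 ≈ 21.200)
-49 - 121*x = -49 - 121*106/5 = -49 - 12826/5 = -13071/5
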